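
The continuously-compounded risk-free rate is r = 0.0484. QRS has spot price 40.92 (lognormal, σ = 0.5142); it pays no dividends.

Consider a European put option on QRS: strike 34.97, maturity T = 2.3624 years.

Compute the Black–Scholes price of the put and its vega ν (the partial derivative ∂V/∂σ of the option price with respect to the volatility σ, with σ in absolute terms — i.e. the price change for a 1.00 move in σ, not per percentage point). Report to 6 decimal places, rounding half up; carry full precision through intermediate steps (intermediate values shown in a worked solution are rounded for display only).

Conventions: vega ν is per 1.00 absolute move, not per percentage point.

price = 6.824588
ν = 19.100520

σ√T = 0.5142·√2.3624 = 0.790331
d₁ = (ln(S/K) + (r+σ²/2)T) / (σ√T) = (ln(40.92/34.97) + (0.0484+0.5142²/2)·2.3624) / 0.790331 = (0.157128 + 0.426651) / 0.790331 = 0.738653
d₂ = d₁ − σ√T = 0.738653 − 0.790331 = -0.051678
e^{−rT} = 0.891954
N(−d₁) = 0.230059,  N(−d₂) = 0.520607
Put price V = K·e^{−rT}·N(−d₂) − S·N(−d₁) = 16.238602 − 9.414013 = 6.824588
φ(d₁) = (1/√(2π))·e^{−d₁²/2} = 0.303692
ν = S·φ(d₁)·√T = 19.100520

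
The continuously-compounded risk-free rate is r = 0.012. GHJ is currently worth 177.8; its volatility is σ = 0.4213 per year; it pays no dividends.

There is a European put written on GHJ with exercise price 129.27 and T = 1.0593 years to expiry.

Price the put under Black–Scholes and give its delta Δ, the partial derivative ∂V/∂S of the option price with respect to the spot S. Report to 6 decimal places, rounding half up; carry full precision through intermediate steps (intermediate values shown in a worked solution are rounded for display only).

σ√T = 0.4213·√1.0593 = 0.433612
d₁ = (ln(S/K) + (r+σ²/2)T) / (σ√T) = (ln(177.8/129.27) + (0.012+0.4213²/2)·1.0593) / 0.433612 = (0.318756 + 0.106721) / 0.433612 = 0.981240
d₂ = d₁ − σ√T = 0.981240 − 0.433612 = 0.547629
e^{−rT} = 0.987369
N(−d₁) = 0.163237,  N(−d₂) = 0.291973
Put price V = K·e^{−rT}·N(−d₂) − S·N(−d₁) = 37.266668 − 29.023563 = 8.243105
Δ = −N(−d₁) = -0.163237

price = 8.243105
Δ = -0.163237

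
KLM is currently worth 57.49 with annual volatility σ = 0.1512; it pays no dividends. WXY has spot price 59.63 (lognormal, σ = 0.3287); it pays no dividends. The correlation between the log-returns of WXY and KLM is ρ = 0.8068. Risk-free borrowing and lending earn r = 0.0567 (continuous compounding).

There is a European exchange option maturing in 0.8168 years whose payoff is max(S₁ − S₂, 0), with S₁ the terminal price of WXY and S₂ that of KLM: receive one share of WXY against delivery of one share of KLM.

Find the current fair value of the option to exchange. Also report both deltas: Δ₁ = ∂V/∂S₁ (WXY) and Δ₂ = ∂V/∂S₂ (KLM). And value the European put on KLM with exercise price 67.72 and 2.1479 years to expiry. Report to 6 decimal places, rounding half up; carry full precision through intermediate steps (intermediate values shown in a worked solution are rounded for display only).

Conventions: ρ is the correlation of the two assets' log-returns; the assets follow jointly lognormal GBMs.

exchange price = 5.892487
Δ1 = 0.610775
Δ2 = -0.531014
price(KLM put K=67.72) = 6.505523

σ_eff = √(σ₁² + σ₂² − 2ρσ₁σ₂) = √(0.3287² + 0.1512² − 2·0.8068·0.3287·0.1512) = 0.225189
d₁ = (ln(S₁/S₂) + (q₂ − q₁ + σ_eff²/2)T) / (σ_eff√T) = (ln(59.63/57.49) + (0.0 − 0.0 + 0.025355)·0.8168) / 0.203519 = 0.281339
d₂ = d₁ − σ_eff√T = 0.281339 − 0.203519 = 0.077820
N(d₁) = 0.610775,  N(d₂) = 0.531014
V = S₁·e^{−q₁T}·N(d₁) − S₂·e^{−q₂T}·N(d₂) = 36.420494 − 30.528008 = 5.892487
Δ₁ = e^{−q₁T}·N(d₁) = 0.610775;  Δ₂ = −e^{−q₂T}·N(d₂) = -0.531014
[vanilla: KLM put K=67.72]
σ√T = 0.1512·√2.1479 = 0.221594
d₁ = (ln(S/K) + (r+σ²/2)T) / (σ√T) = (ln(57.49/67.72) + (0.0567+0.1512²/2)·2.1479) / 0.221594 = (-0.163771 + 0.146338) / 0.221594 = -0.078669
d₂ = d₁ − σ√T = -0.078669 − 0.221594 = -0.300263
e^{−rT} = 0.885338
N(−d₁) = 0.531352,  N(−d₂) = 0.618012
price = K·e^{−rT}·N(−d₂) − S·N(−d₁) = 37.052947 − 30.547424 = 6.505523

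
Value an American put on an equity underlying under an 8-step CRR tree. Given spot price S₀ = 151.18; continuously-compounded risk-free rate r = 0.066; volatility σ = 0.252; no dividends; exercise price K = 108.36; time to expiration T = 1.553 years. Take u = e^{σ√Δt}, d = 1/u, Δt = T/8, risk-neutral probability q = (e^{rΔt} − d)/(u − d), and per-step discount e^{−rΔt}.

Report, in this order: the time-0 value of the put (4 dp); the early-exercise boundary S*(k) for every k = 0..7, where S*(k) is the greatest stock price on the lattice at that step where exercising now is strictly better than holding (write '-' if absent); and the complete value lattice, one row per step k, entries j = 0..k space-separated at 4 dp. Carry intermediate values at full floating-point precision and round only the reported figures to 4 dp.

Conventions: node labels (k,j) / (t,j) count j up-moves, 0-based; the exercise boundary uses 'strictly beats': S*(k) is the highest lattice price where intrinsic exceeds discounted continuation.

price = 1.6472
boundary = - - - - - 86.7751 77.6561 86.7751
tree:
1.6472
2.9069 0.5711
5.0223 1.1033 0.1134
8.4553 2.1028 0.2445 0.0000
13.7849 3.9388 0.5273 0.0000 0.0000
21.5849 7.2094 1.1369 0.0000 0.0000 0.0000
30.7039 12.7776 2.4512 0.0000 0.0000 0.0000 0.0000
38.8647 21.5849 5.2850 0.0000 0.0000 0.0000 0.0000 0.0000
46.1678 30.7039 11.3950 0.0000 0.0000 0.0000 0.0000 0.0000 0.0000

Δt=0.19412  u=1.11743  d=0.89491  q=0.53022  discount=0.98727
step 8 (expiry): payoffs max(K−S,0) = 46.1678 30.7039 11.3950 0.0000 0.0000 0.0000 0.0000 0.0000 0.0000
step 7: (k=7,j=0): S=69.4953, K−S=38.8647, hold=37.4852 ⇒ V=38.8647 exercise | (k=7,j=1): S=86.7751, K−S=21.5849, hold=20.2054 ⇒ V=21.5849 exercise | (k=7,j=2): S=108.3515, K−S=0.0085, hold=5.2850 ⇒ V=5.2850 continue | (k=7,j=3): S=135.2927, K−S=0.0000, hold=0.0000 ⇒ V=0.0000 continue | (k=7,j=4): S=168.9329, K−S=0.0000, hold=0.0000 ⇒ V=0.0000 continue | (k=7,j=5): S=210.9375, K−S=0.0000, hold=0.0000 ⇒ V=0.0000 continue | (k=7,j=6): S=263.3865, K−S=0.0000, hold=0.0000 ⇒ V=0.0000 continue | (k=7,j=7): S=328.8767, K−S=0.0000, hold=0.0000 ⇒ V=0.0000 continue  boundary S*=86.7751
step 6: (k=6,j=0): S=77.6561, K−S=30.7039, hold=29.3244 ⇒ V=30.7039 exercise | (k=6,j=1): S=96.9650, K−S=11.3950, hold=12.7776 ⇒ V=12.7776 continue | (k=6,j=2): S=121.0751, K−S=0.0000, hold=2.4512 ⇒ V=2.4512 continue | (k=6,j=3): S=151.1800, K−S=0.0000, hold=0.0000 ⇒ V=0.0000 continue | (k=6,j=4): S=188.7704, K−S=0.0000, hold=0.0000 ⇒ V=0.0000 continue | (k=6,j=5): S=235.7076, K−S=0.0000, hold=0.0000 ⇒ V=0.0000 continue | (k=6,j=6): S=294.3156, K−S=0.0000, hold=0.0000 ⇒ V=0.0000 continue  boundary S*=77.6561
step 5: (k=5,j=0): S=86.7751, K−S=21.5849, hold=20.9291 ⇒ V=21.5849 exercise | (k=5,j=1): S=108.3515, K−S=0.0085, hold=7.2094 ⇒ V=7.2094 continue | (k=5,j=2): S=135.2927, K−S=0.0000, hold=1.1369 ⇒ V=1.1369 continue | (k=5,j=3): S=168.9329, K−S=0.0000, hold=0.0000 ⇒ V=0.0000 continue | (k=5,j=4): S=210.9375, K−S=0.0000, hold=0.0000 ⇒ V=0.0000 continue | (k=5,j=5): S=263.3865, K−S=0.0000, hold=0.0000 ⇒ V=0.0000 continue  boundary S*=86.7751
step 4: (k=4,j=0): S=96.9650, K−S=11.3950, hold=13.7849 ⇒ V=13.7849 continue | (k=4,j=1): S=121.0751, K−S=0.0000, hold=3.9388 ⇒ V=3.9388 continue | (k=4,j=2): S=151.1800, K−S=0.0000, hold=0.5273 ⇒ V=0.5273 continue | (k=4,j=3): S=188.7704, K−S=0.0000, hold=0.0000 ⇒ V=0.0000 continue | (k=4,j=4): S=235.7076, K−S=0.0000, hold=0.0000 ⇒ V=0.0000 continue  boundary S*=-
step 3: (k=3,j=0): S=108.3515, K−S=0.0085, hold=8.4553 ⇒ V=8.4553 continue | (k=3,j=1): S=135.2927, K−S=0.0000, hold=2.1028 ⇒ V=2.1028 continue | (k=3,j=2): S=168.9329, K−S=0.0000, hold=0.2445 ⇒ V=0.2445 continue | (k=3,j=3): S=210.9375, K−S=0.0000, hold=0.0000 ⇒ V=0.0000 continue  boundary S*=-
step 2: (k=2,j=0): S=121.0751, K−S=0.0000, hold=5.0223 ⇒ V=5.0223 continue | (k=2,j=1): S=151.1800, K−S=0.0000, hold=1.1033 ⇒ V=1.1033 continue | (k=2,j=2): S=188.7704, K−S=0.0000, hold=0.1134 ⇒ V=0.1134 continue  boundary S*=-
step 1: (k=1,j=0): S=135.2927, K−S=0.0000, hold=2.9069 ⇒ V=2.9069 continue | (k=1,j=1): S=168.9329, K−S=0.0000, hold=0.5711 ⇒ V=0.5711 continue  boundary S*=-
step 0: (k=0,j=0): S=151.1800, K−S=0.0000, hold=1.6472 ⇒ V=1.6472 continue  boundary S*=-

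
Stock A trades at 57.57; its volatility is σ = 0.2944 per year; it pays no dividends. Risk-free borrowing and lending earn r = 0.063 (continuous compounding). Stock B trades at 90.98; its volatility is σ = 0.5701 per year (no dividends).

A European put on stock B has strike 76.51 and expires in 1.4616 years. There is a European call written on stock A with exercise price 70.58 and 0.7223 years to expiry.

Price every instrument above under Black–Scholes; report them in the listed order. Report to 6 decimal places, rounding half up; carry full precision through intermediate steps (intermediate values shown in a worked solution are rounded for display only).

price(stock B put K=76.51) = 12.584575
price(stock A call K=70.58) = 2.483009

[stock B put K=76.51]
σ√T = 0.5701·√1.4616 = 0.689232
d₁ = (ln(S/K) + (r+σ²/2)T) / (σ√T) = (ln(90.98/76.51) + (0.063+0.5701²/2)·1.4616) / 0.689232 = (0.173218 + 0.329601) / 0.689232 = 0.729536
d₂ = d₁ − σ√T = 0.729536 − 0.689232 = 0.040304
e^{−rT} = 0.912031
N(−d₁) = 0.232837,  N(−d₂) = 0.483925
price = K·e^{−rT}·N(−d₂) − S·N(−d₁) = 33.768084 − 21.183509 = 12.584575
[stock A call K=70.58]
σ√T = 0.2944·√0.7223 = 0.250205
d₁ = (ln(S/K) + (r+σ²/2)T) / (σ√T) = (ln(57.57/70.58) + (0.063+0.2944²/2)·0.7223) / 0.250205 = (-0.203745 + 0.076806) / 0.250205 = -0.507339
d₂ = d₁ − σ√T = -0.507339 − 0.250205 = -0.757544
e^{−rT} = 0.955515
N(d₁) = 0.305958,  N(d₂) = 0.224362
price = S·N(d₁) − K·e^{−rT}·N(d₂) = 17.614029 − 15.131019 = 2.483009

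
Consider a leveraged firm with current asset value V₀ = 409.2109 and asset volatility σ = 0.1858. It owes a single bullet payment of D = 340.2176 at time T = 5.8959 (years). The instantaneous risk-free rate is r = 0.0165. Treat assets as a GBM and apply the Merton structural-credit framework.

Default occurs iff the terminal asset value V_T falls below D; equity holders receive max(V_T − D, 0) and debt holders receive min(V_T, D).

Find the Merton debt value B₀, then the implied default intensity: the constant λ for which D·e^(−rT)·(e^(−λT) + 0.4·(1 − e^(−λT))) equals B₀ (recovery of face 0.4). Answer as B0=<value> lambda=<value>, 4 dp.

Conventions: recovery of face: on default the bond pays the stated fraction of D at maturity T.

Work the structural quantities from V₀ = 409.2109 against face 340.2176:
d₁ = [ln(V₀/D) + (r + σ²/2)T] / (σ√T)
   = [ln(409.2109/340.2176) + (0.0165 + 0.5·0.1858²)·5.8959] / (0.1858·√5.8959)
   = [0.184645 + 0.199050] / 0.451150 = 0.850484
d₂ = d₁ − σ√T = 0.850484 − 0.451150 = 0.399334
N(d₁) = 0.802472,  N(d₂) = 0.655177,  e^(−rT) = 0.907300
E₀ = V₀·N(d₁) − D·e^(−rT)·N(d₂)
   = 409.2109·0.802472 − 340.2176·0.907300·0.655177 = 126.140812
B₀ = V₀ − E₀ = 409.2109 − 126.140812 = 283.070088
e^(−λT) = (B₀·e^(rT)/D − 0.4)/(1 − 0.4) = (283.0701·1.102172/340.2176 − 0.4)/0.6 = 0.86172675
λ = −ln(0.86172675)/5.8959 = 0.025241

B0=283.0701 lambda=0.0252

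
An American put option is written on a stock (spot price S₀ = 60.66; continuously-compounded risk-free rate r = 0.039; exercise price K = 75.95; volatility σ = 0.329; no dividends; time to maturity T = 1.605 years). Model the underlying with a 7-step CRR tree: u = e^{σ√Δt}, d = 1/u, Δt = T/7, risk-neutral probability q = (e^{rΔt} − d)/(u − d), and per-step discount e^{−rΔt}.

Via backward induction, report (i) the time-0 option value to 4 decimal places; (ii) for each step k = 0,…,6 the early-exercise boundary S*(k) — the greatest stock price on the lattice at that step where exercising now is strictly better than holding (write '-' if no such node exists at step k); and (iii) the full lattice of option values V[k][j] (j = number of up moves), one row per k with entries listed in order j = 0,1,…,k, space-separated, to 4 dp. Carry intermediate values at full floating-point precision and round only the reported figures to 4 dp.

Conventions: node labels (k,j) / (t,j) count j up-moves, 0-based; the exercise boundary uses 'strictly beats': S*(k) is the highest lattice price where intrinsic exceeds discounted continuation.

Δt=0.22929, u=1.17062, d=0.85424, q=0.48909, disc=e^(-rΔt)=0.99110
k=7 terminal: V=max(K-S,0) → 55.8138 48.3561 38.1363 24.1315 4.9399 0.0000 0.0000 0.0000
k=6: j=0 S=23.5720 intr=52.3780 cont=51.7019 V=52.3780[EX]; j=1 S=32.3022 intr=43.6478 cont=42.9717 V=43.6478[EX]; j=2 S=44.2657 intr=31.6843 cont=31.0082 V=31.6843[EX]; j=3 S=60.6600 intr=15.2900 cont=14.6139 V=15.2900[EX]; j=4 S=83.1262 intr=0.0000 cont=2.5014 V=2.5014[hold]; j=5 S=113.9130 intr=0.0000 cont=0.0000 V=0.0000[hold]; j=6 S=156.1021 intr=0.0000 cont=0.0000 V=0.0000[hold]  S*(6)=60.6600
k=5: j=0 S=27.5939 intr=48.3561 cont=47.6799 V=48.3561[EX]; j=1 S=37.8137 intr=38.1363 cont=37.4602 V=38.1363[EX]; j=2 S=51.8185 intr=24.1315 cont=23.4554 V=24.1315[EX]; j=3 S=71.0101 intr=4.9399 cont=8.9548 V=8.9548[hold]; j=4 S=97.3096 intr=0.0000 cont=1.2666 V=1.2666[hold]; j=5 S=133.3494 intr=0.0000 cont=0.0000 V=0.0000[hold]  S*(5)=51.8185
k=4: j=0 S=32.3022 intr=43.6478 cont=42.9717 V=43.6478[EX]; j=1 S=44.2657 intr=31.6843 cont=31.0082 V=31.6843[EX]; j=2 S=60.6600 intr=15.2900 cont=16.5600 V=16.5600[hold]; j=3 S=83.1262 intr=0.0000 cont=5.1484 V=5.1484[hold]; j=4 S=113.9130 intr=0.0000 cont=0.6414 V=0.6414[hold]  S*(4)=44.2657
k=3: j=0 S=37.8137 intr=38.1363 cont=37.4602 V=38.1363[EX]; j=1 S=51.8185 intr=24.1315 cont=24.0710 V=24.1315[EX]; j=2 S=71.0101 intr=4.9399 cont=10.8810 V=10.8810[hold]; j=3 S=97.3096 intr=0.0000 cont=2.9178 V=2.9178[hold]  S*(3)=51.8185
k=2: j=0 S=44.2657 intr=31.6843 cont=31.0082 V=31.6843[EX]; j=1 S=60.6600 intr=15.2900 cont=17.4937 V=17.4937[hold]; j=2 S=83.1262 intr=0.0000 cont=6.9241 V=6.9241[hold]  S*(2)=44.2657
k=1: j=0 S=51.8185 intr=24.1315 cont=24.5236 V=24.5236[hold]; j=1 S=71.0101 intr=4.9399 cont=12.2145 V=12.2145[hold]  S*(1)=-
k=0: j=0 S=60.6600 intr=15.2900 cont=18.3387 V=18.3387[hold]  S*(0)=-

price = 18.3387
boundary = - - 44.2657 51.8185 44.2657 51.8185 60.6600
tree:
18.3387
24.5236 12.2145
31.6843 17.4937 6.9241
38.1363 24.1315 10.8810 2.9178
43.6478 31.6843 16.5600 5.1484 0.6414
48.3561 38.1363 24.1315 8.9548 1.2666 0.0000
52.3780 43.6478 31.6843 15.2900 2.5014 0.0000 0.0000
55.8138 48.3561 38.1363 24.1315 4.9399 0.0000 0.0000 0.0000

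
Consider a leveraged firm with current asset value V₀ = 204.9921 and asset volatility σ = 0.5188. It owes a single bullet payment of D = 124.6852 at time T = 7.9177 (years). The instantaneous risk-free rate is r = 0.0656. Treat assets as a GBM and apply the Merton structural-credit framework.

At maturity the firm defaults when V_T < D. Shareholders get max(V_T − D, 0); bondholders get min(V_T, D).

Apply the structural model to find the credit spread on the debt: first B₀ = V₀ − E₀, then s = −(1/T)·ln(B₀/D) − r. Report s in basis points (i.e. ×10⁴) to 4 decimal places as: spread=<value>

spread=452.0393

Equity is a call on the firm's assets struck at D = 124.6852:
d₁ = [ln(V₀/D) + (r + σ²/2)T] / (σ√T)
   = [ln(204.9921/124.6852) + (0.0656 + 0.5·0.5188²)·7.9177] / (0.5188·√7.9177)
   = [0.497179 + 1.584939] / 1.459821 = 1.426284
d₂ = d₁ − σ√T = 1.426284 − 1.459821 = -0.033537
N(d₁) = 0.923107,  N(d₂) = 0.486623,  e^(−rT) = 0.594877
E₀ = V₀·N(d₁) − D·e^(−rT)·N(d₂)
   = 204.9921·0.923107 − 124.6852·0.594877·0.486623 = 153.135621
B₀ = V₀ − E₀ = 204.9921 − 153.135621 = 51.856479
spread = −(1/T)·ln(B₀/D) − r = −(1/7.9177)·ln(51.856479/124.6852) − 0.0656 = 0.04520393
in basis points: 0.04520393 × 10⁴ = 452.0393 bp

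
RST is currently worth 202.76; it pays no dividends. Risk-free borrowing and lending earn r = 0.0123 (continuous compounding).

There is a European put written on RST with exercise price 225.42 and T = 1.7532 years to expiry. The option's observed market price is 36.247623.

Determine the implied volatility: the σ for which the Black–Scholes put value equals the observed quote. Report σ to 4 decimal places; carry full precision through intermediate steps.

At σ = 0.2369 the Black–Scholes value reproduces the quote:
σ√T = 0.2369·√1.7532 = 0.313676
d₁ = (ln(S/K) + (r+σ²/2)T) / (σ√T) = (ln(202.76/225.42) + (0.0123+0.2369²/2)·1.7532) / 0.313676 = (-0.105942 + 0.070761) / 0.313676 = -0.112160
d₂ = d₁ − σ√T = -0.112160 − 0.313676 = -0.425835
e^{−rT} = 0.978666
N(−d₁) = 0.544652,  N(−d₂) = 0.664886
V = K·e^{−rT}·N(−d₂) − S·N(−d₁) = 146.681180 − 110.433557 = 36.247623 (equal to the quote); since ∂V/∂σ > 0 for all σ, the implied volatility is unique

sigma = 0.2369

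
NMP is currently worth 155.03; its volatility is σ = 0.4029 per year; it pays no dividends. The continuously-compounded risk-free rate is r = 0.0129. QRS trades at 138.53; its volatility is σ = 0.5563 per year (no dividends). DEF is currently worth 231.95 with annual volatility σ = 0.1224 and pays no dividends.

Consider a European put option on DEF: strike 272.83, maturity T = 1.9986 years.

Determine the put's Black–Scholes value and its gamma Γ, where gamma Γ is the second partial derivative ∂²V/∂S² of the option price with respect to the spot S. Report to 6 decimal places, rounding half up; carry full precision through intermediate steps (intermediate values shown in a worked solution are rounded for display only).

price = 39.189820
Γ = 0.007766

σ√T = 0.1224·√1.9986 = 0.173039
d₁ = (ln(S/K) + (r+σ²/2)T) / (σ√T) = (ln(231.95/272.83) + (0.0129+0.1224²/2)·1.9986) / 0.173039 = (-0.162327 + 0.040753) / 0.173039 = -0.702580
d₂ = d₁ − σ√T = -0.702580 − 0.173039 = -0.875619
e^{−rT} = 0.974548
N(−d₁) = 0.758841,  N(−d₂) = 0.809381
Put price V = K·e^{−rT}·N(−d₂) − S·N(−d₁) = 215.203047 − 176.013226 = 39.189820
φ(d₁) = (1/√(2π))·e^{−d₁²/2} = 0.311689
Γ = φ(d₁) / (S·σ·√T) = 0.007766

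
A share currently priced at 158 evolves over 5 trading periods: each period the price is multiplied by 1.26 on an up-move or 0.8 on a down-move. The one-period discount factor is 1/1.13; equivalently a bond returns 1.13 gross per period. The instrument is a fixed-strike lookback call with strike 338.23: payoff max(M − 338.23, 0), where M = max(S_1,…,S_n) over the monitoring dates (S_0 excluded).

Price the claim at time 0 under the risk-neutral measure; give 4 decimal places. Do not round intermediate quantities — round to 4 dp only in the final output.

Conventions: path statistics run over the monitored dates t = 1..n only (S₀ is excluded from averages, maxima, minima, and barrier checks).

price = 19.3045

Set p* = 0.7174 (from d < R < u); the path-dependent value is the discounted p*-expectation over all price paths.
Enumerate all 2^5 = 32 price paths (U = up ×1.26, D = down ×0.8); each path with k up-moves has probability p*^k·(1−p*)^(5−k).
DDDDD: M=126.4000, payoff=0.0000, prob=0.001803
UDDDD: M=199.0800, payoff=0.0000, prob=0.004576
DUDDD: M=159.2640, payoff=0.0000, prob=0.004576
UUDDD: M=250.8408, payoff=0.0000, prob=0.011616
DDUDD: M=127.4112, payoff=0.0000, prob=0.004576
UDUDD: M=200.6726, payoff=0.0000, prob=0.011616
DUUDD: M=200.6726, payoff=0.0000, prob=0.011616
UUUDD: M=316.0594, payoff=0.0000, prob=0.029488
DDDUD: M=126.4000, payoff=0.0000, prob=0.004576
UDDUD: M=199.0800, payoff=0.0000, prob=0.011616
DUDUD: M=160.5381, payoff=0.0000, prob=0.011616
UUDUD: M=252.8475, payoff=0.0000, prob=0.029488
DDUUD: M=160.5381, payoff=0.0000, prob=0.011616
UDUUD: M=252.8475, payoff=0.0000, prob=0.029488
DUUUD: M=252.8475, payoff=0.0000, prob=0.029488
UUUUD: M=398.2349, payoff=60.0049, prob=0.074853
DDDDU: M=126.4000, payoff=0.0000, prob=0.004576
UDDDU: M=199.0800, payoff=0.0000, prob=0.011616
DUDDU: M=159.2640, payoff=0.0000, prob=0.011616
UUDDU: M=250.8408, payoff=0.0000, prob=0.029488
DDUDU: M=128.4305, payoff=0.0000, prob=0.011616
UDUDU: M=202.2780, payoff=0.0000, prob=0.029488
DUUDU: M=202.2780, payoff=0.0000, prob=0.029488
UUUDU: M=318.5879, payoff=0.0000, prob=0.074853
DDDUU: M=128.4305, payoff=0.0000, prob=0.011616
UDDUU: M=202.2780, payoff=0.0000, prob=0.029488
DUDUU: M=202.2780, payoff=0.0000, prob=0.029488
UUDUU: M=318.5879, payoff=0.0000, prob=0.074853
DDUUU: M=202.2780, payoff=0.0000, prob=0.029488
UDUUU: M=318.5879, payoff=0.0000, prob=0.074853
DUUUU: M=318.5879, payoff=0.0000, prob=0.074853
UUUUU: M=501.7759, payoff=163.5459, prob=0.190012
Price = Σ prob·payoff / R^5 = 35.567203 / 1.842435 = 19.3045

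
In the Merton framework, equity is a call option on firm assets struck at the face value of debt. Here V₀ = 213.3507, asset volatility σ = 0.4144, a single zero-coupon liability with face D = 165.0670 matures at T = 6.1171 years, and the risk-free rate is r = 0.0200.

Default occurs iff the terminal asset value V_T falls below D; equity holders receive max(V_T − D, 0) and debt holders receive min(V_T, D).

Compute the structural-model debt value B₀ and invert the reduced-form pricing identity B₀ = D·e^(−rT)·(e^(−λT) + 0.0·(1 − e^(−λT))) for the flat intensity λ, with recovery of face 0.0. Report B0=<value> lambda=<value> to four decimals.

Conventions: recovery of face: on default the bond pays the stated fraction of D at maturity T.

Equity is a call on the firm's assets struck at D = 165.0670:
d₁ = [ln(V₀/D) + (r + σ²/2)T] / (σ√T)
   = [ln(213.3507/165.0670) + (0.0200 + 0.5·0.4144²)·6.1171] / (0.4144·√6.1171)
   = [0.256586 + 0.647579] / 1.024926 = 0.882175
d₂ = d₁ − σ√T = 0.882175 − 1.024926 = -0.142751
N(d₁) = 0.811159,  N(d₂) = 0.443244,  e^(−rT) = 0.884846
E₀ = V₀·N(d₁) − D·e^(−rT)·N(d₂)
   = 213.3507·0.811159 − 165.0670·0.884846·0.443244 = 108.321712
B₀ = V₀ − E₀ = 213.3507 − 108.321712 = 105.028988
e^(−λT) = (B₀·e^(rT)/D − 0)/(1 − 0) = (105.0290·1.130141/165.0670 − 0)/1 = 0.71908698
λ = −ln(0.71908698)/6.1171 = 0.053910

B0=105.0290 lambda=0.0539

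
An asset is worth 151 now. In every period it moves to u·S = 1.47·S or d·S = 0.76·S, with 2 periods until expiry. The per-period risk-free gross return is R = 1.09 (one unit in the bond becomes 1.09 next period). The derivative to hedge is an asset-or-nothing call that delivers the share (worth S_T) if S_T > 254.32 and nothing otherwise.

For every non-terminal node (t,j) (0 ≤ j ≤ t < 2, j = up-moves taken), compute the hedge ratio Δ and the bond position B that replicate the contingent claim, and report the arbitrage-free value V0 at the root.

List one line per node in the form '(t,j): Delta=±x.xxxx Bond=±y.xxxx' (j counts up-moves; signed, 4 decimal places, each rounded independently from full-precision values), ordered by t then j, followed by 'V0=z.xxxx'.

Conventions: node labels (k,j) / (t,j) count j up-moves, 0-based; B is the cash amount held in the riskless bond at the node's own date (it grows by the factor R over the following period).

(0,0): Delta=1.2978 Bond=-136.6374
(1,0): Delta=0.0000 Bond=0.0000
(1,1): Delta=2.0704 Bond=-320.4353
V0=59.3294

Arbitrage-free pricing uses the up-move probability p* = (R−d)/(u−d) = 0.4648, discounting each step at R = 1.09.
Terminal payoffs: V(2,0)=0.0000, V(2,1)=0.0000, V(2,2)=326.2959
(1,0): S=114.7600. Δ = (V_up−V_dn)/(S_up−S_dn) = (0.0000−0.0000)/(168.6972−87.2176) = 0.0000. V = [p*·0.0000 + (1−p*)·0.0000]/1.09 = 0.0000. B = V − Δ·S = 0.0000.
(1,1): S=221.9700. Δ = (V_up−V_dn)/(S_up−S_dn) = (326.2959−0.0000)/(326.2959−168.6972) = 2.0704. V = [p*·326.2959 + (1−p*)·0.0000]/1.09 = 139.1364. B = V − Δ·S = -320.4353.
(0,0): S=151.0000. Δ = (V_up−V_dn)/(S_up−S_dn) = (139.1364−0.0000)/(221.9700−114.7600) = 1.2978. V = [p*·139.1364 + (1−p*)·0.0000]/1.09 = 59.3294. B = V − Δ·S = -136.6374.
Verification: the root portfolio costs Δ(0,0)·S0 + B(0,0) = 59.3294, matching V0.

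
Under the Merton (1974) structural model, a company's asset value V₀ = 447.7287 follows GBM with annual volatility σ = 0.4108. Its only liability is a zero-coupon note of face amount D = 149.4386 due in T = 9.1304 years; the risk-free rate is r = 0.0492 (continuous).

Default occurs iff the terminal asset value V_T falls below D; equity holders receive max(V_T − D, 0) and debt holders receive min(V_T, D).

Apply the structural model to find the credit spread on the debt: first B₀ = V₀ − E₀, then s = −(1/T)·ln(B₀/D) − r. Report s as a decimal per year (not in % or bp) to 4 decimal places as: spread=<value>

spread=0.0141

Work the structural quantities from V₀ = 447.7287 against face 149.4386:
d₁ = [ln(V₀/D) + (r + σ²/2)T] / (σ√T)
   = [ln(447.7287/149.4386) + (0.0492 + 0.5·0.4108²)·9.1304] / (0.4108·√9.1304)
   = [1.097302 + 1.219623] / 1.241296 = 1.866537
d₂ = d₁ − σ√T = 1.866537 − 1.241296 = 0.625241
N(d₁) = 0.969017,  N(d₂) = 0.734094,  e^(−rT) = 0.638128
E₀ = V₀·N(d₁) − D·e^(−rT)·N(d₂)
   = 447.7287·0.969017 − 149.4386·0.638128·0.734094 = 363.852747
B₀ = V₀ − E₀ = 447.7287 − 363.852747 = 83.875953
spread = −(1/T)·ln(B₀/D) − r = −(1/9.1304)·ln(83.875953/149.4386) − 0.0492 = 0.01405535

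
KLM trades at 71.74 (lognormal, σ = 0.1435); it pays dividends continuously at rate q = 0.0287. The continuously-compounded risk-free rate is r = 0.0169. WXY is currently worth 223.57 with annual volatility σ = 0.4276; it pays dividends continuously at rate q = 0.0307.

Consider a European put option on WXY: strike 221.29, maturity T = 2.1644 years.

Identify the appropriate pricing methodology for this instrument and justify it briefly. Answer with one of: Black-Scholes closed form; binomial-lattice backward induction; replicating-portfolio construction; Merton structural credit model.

framework: Black-Scholes closed form

Key observation: a European-exercise option on WXY struck at 221.29 — a GBM underlying with constant parameters — admits an analytic price: the data contain no early exercise, no discrete tree, no debt structure.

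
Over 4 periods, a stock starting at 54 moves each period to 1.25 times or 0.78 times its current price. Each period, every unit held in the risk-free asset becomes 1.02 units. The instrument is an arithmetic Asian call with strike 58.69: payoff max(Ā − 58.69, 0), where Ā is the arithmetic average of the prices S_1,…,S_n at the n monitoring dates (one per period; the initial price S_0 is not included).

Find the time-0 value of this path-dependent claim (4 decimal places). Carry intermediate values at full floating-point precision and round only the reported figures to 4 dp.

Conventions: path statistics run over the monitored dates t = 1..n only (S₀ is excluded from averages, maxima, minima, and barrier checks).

price = 6.1400

With p* = (R−d)/(u−d) = 0.5106, sum probability × payoff across the paths and divide by R^4.
Enumerate all 2^4 = 16 price paths (U = up ×1.25, D = down ×0.78); each path with k up-moves has probability p*^k·(1−p*)^(4−k).
DDDD: Ā=30.1469, payoff=0.0000, prob=0.057348
UDDD: Ā=48.3123, payoff=0.0000, prob=0.059842
DUDD: Ā=41.9673, payoff=0.0000, prob=0.059842
UUDD: Ā=67.2553, payoff=8.5653, prob=0.062443
DDUD: Ā=37.0182, payoff=0.0000, prob=0.059842
UDUD: Ā=59.3241, payoff=0.6341, prob=0.062443
DUUD: Ā=52.9791, payoff=0.0000, prob=0.062443
UUUD: Ā=84.9023, payoff=26.2123, prob=0.065158
DDDU: Ā=33.1579, payoff=0.0000, prob=0.059842
UDDU: Ā=53.1377, payoff=0.0000, prob=0.062443
DUDU: Ā=46.7927, payoff=0.0000, prob=0.062443
UUDU: Ā=74.9883, payoff=16.2983, prob=0.065158
DDUU: Ā=41.8436, payoff=0.0000, prob=0.062443
UDUU: Ā=67.0570, payoff=8.3670, prob=0.065158
DUUU: Ā=60.7120, payoff=2.0220, prob=0.065158
UUUU: Ā=97.2949, payoff=38.6049, prob=0.067991
Price = Σ prob·payoff / R^4 = 6.646097 / 1.082432 = 6.1400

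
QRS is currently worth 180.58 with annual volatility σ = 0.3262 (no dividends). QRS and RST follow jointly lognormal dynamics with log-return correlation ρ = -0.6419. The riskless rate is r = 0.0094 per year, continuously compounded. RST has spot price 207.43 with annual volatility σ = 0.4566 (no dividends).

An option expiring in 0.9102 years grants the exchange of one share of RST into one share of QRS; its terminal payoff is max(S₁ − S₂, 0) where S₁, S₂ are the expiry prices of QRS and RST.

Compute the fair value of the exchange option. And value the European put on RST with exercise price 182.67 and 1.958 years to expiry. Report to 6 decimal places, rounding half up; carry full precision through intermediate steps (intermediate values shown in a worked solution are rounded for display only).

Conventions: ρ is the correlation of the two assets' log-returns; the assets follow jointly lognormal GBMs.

σ_eff = √(σ₁² + σ₂² − 2ρσ₁σ₂) = √(0.3262² + 0.4566² − 2·-0.6419·0.3262·0.4566) = 0.711409
d₁ = (ln(S₁/S₂) + (q₂ − q₁ + σ_eff²/2)T) / (σ_eff√T) = (ln(180.58/207.43) + (0.0 − 0.0 + 0.253051)·0.9102) / 0.678716 = 0.135119
d₂ = d₁ − σ_eff√T = 0.135119 − 0.678716 = -0.543597
N(d₁) = 0.553741,  N(d₂) = 0.293360
V = S₁·e^{−q₁T}·N(d₁) − S₂·e^{−q₂T}·N(d₂) = 99.994571 − 60.851573 = 39.142998
[vanilla: RST put K=182.67]
σ√T = 0.4566·√1.958 = 0.638914
d₁ = (ln(S/K) + (r+σ²/2)T) / (σ√T) = (ln(207.43/182.67) + (0.0094+0.4566²/2)·1.958) / 0.638914 = (0.127113 + 0.222511) / 0.638914 = 0.547215
d₂ = d₁ − σ√T = 0.547215 − 0.638914 = -0.091699
e^{−rT} = 0.981763
N(−d₁) = 0.292115,  N(−d₂) = 0.536531
price = K·e^{−rT}·N(−d₂) − S·N(−d₁) = 96.220804 − 60.593511 = 35.627292

exchange price = 39.142998
price(RST put K=182.67) = 35.627292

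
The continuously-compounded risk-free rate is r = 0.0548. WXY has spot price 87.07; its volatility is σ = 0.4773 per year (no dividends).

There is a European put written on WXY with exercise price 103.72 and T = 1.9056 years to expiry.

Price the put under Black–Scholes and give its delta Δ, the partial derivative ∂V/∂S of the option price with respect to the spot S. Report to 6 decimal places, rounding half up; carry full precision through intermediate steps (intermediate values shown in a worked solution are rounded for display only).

σ√T = 0.4773·√1.9056 = 0.658881
d₁ = (ln(S/K) + (r+σ²/2)T) / (σ√T) = (ln(87.07/103.72) + (0.0548+0.4773²/2)·1.9056) / 0.658881 = (-0.174983 + 0.321489) / 0.658881 = 0.222357
d₂ = d₁ − σ√T = 0.222357 − 0.658881 = -0.436525
e^{−rT} = 0.900841
N(−d₁) = 0.412018,  N(−d₂) = 0.668772
Put price V = K·e^{−rT}·N(−d₂) − S·N(−d₁) = 62.486840 − 35.874416 = 26.612424
Δ = −N(−d₁) = -0.412018

price = 26.612424
Δ = -0.412018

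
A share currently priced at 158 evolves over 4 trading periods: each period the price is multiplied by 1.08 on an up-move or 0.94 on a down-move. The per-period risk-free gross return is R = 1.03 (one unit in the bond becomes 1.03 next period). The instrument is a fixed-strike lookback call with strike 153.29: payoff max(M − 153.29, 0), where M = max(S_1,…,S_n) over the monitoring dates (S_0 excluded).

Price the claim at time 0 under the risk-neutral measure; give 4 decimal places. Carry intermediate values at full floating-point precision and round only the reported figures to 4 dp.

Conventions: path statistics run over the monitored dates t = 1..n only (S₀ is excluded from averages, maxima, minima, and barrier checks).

With p* = (R−d)/(u−d) = 0.6429, sum probability × payoff across the paths and divide by R^4.
Enumerate all 2^4 = 16 price paths (U = up ×1.08, D = down ×0.94); each path with k up-moves has probability p*^k·(1−p*)^(4−k).
DDDD: M=148.5200, payoff=0.0000, prob=0.016269
UDDD: M=170.6400, payoff=17.3500, prob=0.029285
DUDD: M=160.4016, payoff=7.1116, prob=0.029285
UUDD: M=184.2912, payoff=31.0012, prob=0.052712
DDUD: M=150.7775, payoff=0.0000, prob=0.029285
UDUD: M=173.2337, payoff=19.9437, prob=0.052712
DUUD: M=173.2337, payoff=19.9437, prob=0.052712
UUUD: M=199.0345, payoff=45.7445, prob=0.094882
DDDU: M=148.5200, payoff=0.0000, prob=0.029285
UDDU: M=170.6400, payoff=17.3500, prob=0.052712
DUDU: M=162.8397, payoff=9.5497, prob=0.052712
UUDU: M=187.0924, payoff=33.8024, prob=0.094882
DDUU: M=162.8397, payoff=9.5497, prob=0.052712
UDUU: M=187.0924, payoff=33.8024, prob=0.094882
DUUU: M=187.0924, payoff=33.8024, prob=0.094882
UUUU: M=214.9573, payoff=61.6673, prob=0.170788
Price = Σ prob·payoff / R^4 = 30.868543 / 1.125509 = 27.4263

price = 27.4263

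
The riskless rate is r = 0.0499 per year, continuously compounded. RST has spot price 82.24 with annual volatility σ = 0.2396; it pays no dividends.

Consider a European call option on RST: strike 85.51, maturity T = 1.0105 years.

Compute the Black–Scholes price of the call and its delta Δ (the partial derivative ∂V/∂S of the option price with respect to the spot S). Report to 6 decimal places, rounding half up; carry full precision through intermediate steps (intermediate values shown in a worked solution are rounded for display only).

price = 8.314548
Δ = 0.566666

σ√T = 0.2396·√1.0105 = 0.240855
d₁ = (ln(S/K) + (r+σ²/2)T) / (σ√T) = (ln(82.24/85.51) + (0.0499+0.2396²/2)·1.0105) / 0.240855 = (-0.038992 + 0.079429) / 0.240855 = 0.167893
d₂ = d₁ − σ√T = 0.167893 − 0.240855 = -0.072961
e^{−rT} = 0.950826
N(d₁) = 0.566666,  N(d₂) = 0.470918
Call price V = S·N(d₁) − K·e^{−rT}·N(d₂) = 46.602647 − 38.288099 = 8.314548
Δ = N(d₁) = 0.566666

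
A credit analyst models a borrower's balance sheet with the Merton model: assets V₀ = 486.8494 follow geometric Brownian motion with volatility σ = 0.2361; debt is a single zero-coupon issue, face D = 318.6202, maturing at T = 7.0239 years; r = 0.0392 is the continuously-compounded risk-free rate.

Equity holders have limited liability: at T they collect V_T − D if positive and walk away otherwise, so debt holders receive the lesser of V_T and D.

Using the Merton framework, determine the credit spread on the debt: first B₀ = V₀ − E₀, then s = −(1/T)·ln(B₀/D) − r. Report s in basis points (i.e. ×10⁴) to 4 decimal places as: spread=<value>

spread=83.4980

Work the structural quantities from V₀ = 486.8494 against face 318.6202:
d₁ = [ln(V₀/D) + (r + σ²/2)T] / (σ√T)
   = [ln(486.8494/318.6202) + (0.0392 + 0.5·0.2361²)·7.0239] / (0.2361·√7.0239)
   = [0.423955 + 0.471104] / 0.625727 = 1.430430
d₂ = d₁ − σ√T = 1.430430 − 0.625727 = 0.804703
N(d₁) = 0.923703,  N(d₂) = 0.789504,  e^(−rT) = 0.759316
E₀ = V₀·N(d₁) − D·e^(−rT)·N(d₂)
   = 486.8494·0.923703 − 318.6202·0.759316·0.789504 = 258.696783
B₀ = V₀ − E₀ = 486.8494 − 258.696783 = 228.152617
spread = −(1/T)·ln(B₀/D) − r = −(1/7.0239)·ln(228.152617/318.6202) − 0.0392 = 0.00834980
in basis points: 0.00834980 × 10⁴ = 83.4980 bp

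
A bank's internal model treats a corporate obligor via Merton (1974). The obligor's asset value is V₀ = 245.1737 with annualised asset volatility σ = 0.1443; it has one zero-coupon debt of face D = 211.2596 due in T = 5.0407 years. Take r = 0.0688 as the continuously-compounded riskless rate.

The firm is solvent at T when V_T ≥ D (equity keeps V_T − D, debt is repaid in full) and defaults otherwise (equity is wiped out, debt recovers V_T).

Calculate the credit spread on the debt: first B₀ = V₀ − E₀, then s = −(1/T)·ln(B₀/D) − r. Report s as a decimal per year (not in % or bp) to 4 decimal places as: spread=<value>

spread=0.0022

Work the structural quantities from V₀ = 245.1737 against face 211.2596:
d₁ = [ln(V₀/D) + (r + σ²/2)T] / (σ√T)
   = [ln(245.1737/211.2596) + (0.0688 + 0.5·0.1443²)·5.0407] / (0.1443·√5.0407)
   = [0.148879 + 0.399280] / 0.323975 = 1.691979
d₂ = d₁ − σ√T = 1.691979 − 0.323975 = 1.368004
N(d₁) = 0.954675,  N(d₂) = 0.914345,  e^(−rT) = 0.706947
E₀ = V₀·N(d₁) − D·e^(−rT)·N(d₂)
   = 245.1737·0.954675 − 211.2596·0.706947·0.914345 = 97.504527
B₀ = V₀ − E₀ = 245.1737 − 97.504527 = 147.669173
spread = −(1/T)·ln(B₀/D) − r = −(1/5.0407)·ln(147.669173/211.2596) − 0.0688 = 0.00224435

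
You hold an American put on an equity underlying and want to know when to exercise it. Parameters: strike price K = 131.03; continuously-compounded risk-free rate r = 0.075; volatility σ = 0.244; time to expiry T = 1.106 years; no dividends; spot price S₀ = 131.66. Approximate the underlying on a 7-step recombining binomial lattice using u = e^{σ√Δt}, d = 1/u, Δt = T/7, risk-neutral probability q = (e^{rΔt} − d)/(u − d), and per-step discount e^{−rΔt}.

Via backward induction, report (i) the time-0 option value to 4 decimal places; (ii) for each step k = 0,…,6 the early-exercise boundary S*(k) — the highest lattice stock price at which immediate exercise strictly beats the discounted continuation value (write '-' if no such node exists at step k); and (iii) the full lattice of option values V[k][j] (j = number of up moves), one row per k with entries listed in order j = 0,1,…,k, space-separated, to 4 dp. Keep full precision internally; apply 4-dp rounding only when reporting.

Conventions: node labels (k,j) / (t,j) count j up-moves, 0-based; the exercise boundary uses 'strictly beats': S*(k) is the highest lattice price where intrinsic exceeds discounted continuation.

params: Δt=0.15800 u=1.10185 d=0.90757 q=0.53713 e^(-rΔt)=0.98822
t_7 payoffs: 64.2565 49.9625 32.6086 11.5398 0.0000 0.0000 0.0000 0.0000
t_6: node(6,0) S=73.5742 payoff=57.4558 vs cont=55.9123 → 57.4558 [stop]  node(6,1) S=89.3240 payoff=41.7060 vs cont=40.1624 → 41.7060 [stop]  node(6,2) S=108.4454 payoff=22.5846 vs cont=21.0411 → 22.5846 [stop]  node(6,3) S=131.6600 payoff=0.0000 vs cont=5.2785 → 5.2785 [wait]  node(6,4) S=159.8441 payoff=0.0000 vs cont=0.0000 → 0.0000 [wait]  node(6,5) S=194.0615 payoff=0.0000 vs cont=0.0000 → 0.0000 [wait]  node(6,6) S=235.6037 payoff=0.0000 vs cont=0.0000 → 0.0000 [wait]  ⇒ S*(6)=108.4454
t_5: node(5,0) S=81.0675 payoff=49.9625 vs cont=48.4189 → 49.9625 [stop]  node(5,1) S=98.4214 payoff=32.6086 vs cont=31.0650 → 32.6086 [stop]  node(5,2) S=119.4902 payoff=11.5398 vs cont=13.1324 → 13.1324 [wait]  node(5,3) S=145.0692 payoff=0.0000 vs cont=2.4145 → 2.4145 [wait]  node(5,4) S=176.1238 payoff=0.0000 vs cont=0.0000 → 0.0000 [wait]  node(5,5) S=213.8261 payoff=0.0000 vs cont=0.0000 → 0.0000 [wait]  ⇒ S*(5)=98.4214
t_4: node(4,0) S=89.3240 payoff=41.7060 vs cont=40.1624 → 41.7060 [stop]  node(4,1) S=108.4454 payoff=22.5846 vs cont=21.8865 → 22.5846 [stop]  node(4,2) S=131.6600 payoff=0.0000 vs cont=7.2886 → 7.2886 [wait]  node(4,3) S=159.8441 payoff=0.0000 vs cont=1.1044 → 1.1044 [wait]  node(4,4) S=194.0615 payoff=0.0000 vs cont=0.0000 → 0.0000 [wait]  ⇒ S*(4)=108.4454
t_3: node(3,0) S=98.4214 payoff=32.6086 vs cont=31.0650 → 32.6086 [stop]  node(3,1) S=119.4902 payoff=11.5398 vs cont=14.1994 → 14.1994 [wait]  node(3,2) S=145.0692 payoff=0.0000 vs cont=3.9202 → 3.9202 [wait]  node(3,3) S=176.1238 payoff=0.0000 vs cont=0.5052 → 0.5052 [wait]  ⇒ S*(3)=98.4214
t_2: node(2,0) S=108.4454 payoff=22.5846 vs cont=22.4528 → 22.5846 [stop]  node(2,1) S=131.6600 payoff=0.0000 vs cont=8.5759 → 8.5759 [wait]  node(2,2) S=159.8441 payoff=0.0000 vs cont=2.0613 → 2.0613 [wait]  ⇒ S*(2)=108.4454
t_1: node(1,0) S=119.4902 payoff=11.5398 vs cont=14.8827 → 14.8827 [wait]  node(1,1) S=145.0692 payoff=0.0000 vs cont=5.0169 → 5.0169 [wait]  ⇒ S*(1)=-
t_0: node(0,0) S=131.6600 payoff=0.0000 vs cont=9.4706 → 9.4706 [wait]  ⇒ S*(0)=-

price = 9.4706
boundary = - - 108.4454 98.4214 108.4454 98.4214 108.4454
tree:
9.4706
14.8827 5.0169
22.5846 8.5759 2.0613
32.6086 14.1994 3.9202 0.5052
41.7060 22.5846 7.2886 1.1044 0.0000
49.9625 32.6086 13.1324 2.4145 0.0000 0.0000
57.4558 41.7060 22.5846 5.2785 0.0000 0.0000 0.0000
64.2565 49.9625 32.6086 11.5398 0.0000 0.0000 0.0000 0.0000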